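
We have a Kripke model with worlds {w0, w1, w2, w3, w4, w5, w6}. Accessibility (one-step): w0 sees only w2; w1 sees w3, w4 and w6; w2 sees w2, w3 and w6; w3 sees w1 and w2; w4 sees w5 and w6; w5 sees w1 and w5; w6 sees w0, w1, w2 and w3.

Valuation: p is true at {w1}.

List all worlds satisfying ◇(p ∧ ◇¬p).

{w3, w5, w6}

w0: successors {w2}; p ∧ ◇¬p there: w2:F. ✗
w1: successors {w3, w4, w6}; p ∧ ◇¬p there: w3:F, w4:F, w6:F. ✗
w2: successors {w2, w3, w6}; p ∧ ◇¬p there: w2:F, w3:F, w6:F. ✗
w3: successors {w1, w2}; p ∧ ◇¬p there: w1:T, w2:F. ✓
w4: successors {w5, w6}; p ∧ ◇¬p there: w5:F, w6:F. ✗
w5: successors {w1, w5}; p ∧ ◇¬p there: w1:T, w5:F. ✓
w6: successors {w0, w1, w2, w3}; p ∧ ◇¬p there: w0:F, w1:T, w2:F, w3:F. ✓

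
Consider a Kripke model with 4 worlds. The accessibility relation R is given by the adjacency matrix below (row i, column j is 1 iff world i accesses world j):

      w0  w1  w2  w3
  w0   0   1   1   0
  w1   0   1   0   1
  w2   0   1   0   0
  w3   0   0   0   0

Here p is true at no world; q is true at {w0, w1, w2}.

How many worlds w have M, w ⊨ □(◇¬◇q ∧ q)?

2

w0: successors {w1, w2}; ◇¬◇q ∧ q there: w1:T, w2:F. ✗
w1: successors {w1, w3}; ◇¬◇q ∧ q there: w1:T, w3:F. ✗
w2: successors {w1}; ◇¬◇q ∧ q there: w1:T. ✓
w3: no successors, so □(◇¬◇q ∧ q) holds vacuously. ✓
Satisfying worlds: {w2, w3}.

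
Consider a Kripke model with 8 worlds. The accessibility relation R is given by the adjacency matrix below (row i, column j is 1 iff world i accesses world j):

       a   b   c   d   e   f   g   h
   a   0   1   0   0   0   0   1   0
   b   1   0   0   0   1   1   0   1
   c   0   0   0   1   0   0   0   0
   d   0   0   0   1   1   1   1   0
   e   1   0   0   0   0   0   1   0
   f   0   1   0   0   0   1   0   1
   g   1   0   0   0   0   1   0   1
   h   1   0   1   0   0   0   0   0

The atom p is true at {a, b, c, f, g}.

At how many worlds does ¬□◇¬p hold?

a: □◇¬p is T. ✗
b: □◇¬p is F. ✓
c: □◇¬p is T. ✗
d: □◇¬p is F. ✓
e: □◇¬p is F. ✓
f: □◇¬p is F. ✓
g: □◇¬p is F. ✓
h: □◇¬p is F. ✓
Satisfying worlds: {b, d, e, f, g, h}.

6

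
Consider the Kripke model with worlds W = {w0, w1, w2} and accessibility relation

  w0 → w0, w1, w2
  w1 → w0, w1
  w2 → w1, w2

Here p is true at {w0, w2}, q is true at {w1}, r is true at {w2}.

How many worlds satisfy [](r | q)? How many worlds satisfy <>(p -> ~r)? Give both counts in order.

1 and 3

For [](r | q):
w0: successors {w0, w1, w2}; r | q there: w0:F, w1:T, w2:T. ✗
w1: successors {w0, w1}; r | q there: w0:F, w1:T. ✗
w2: successors {w1, w2}; r | q there: w1:T, w2:T. ✓
— 1 world.
For <>(p -> ~r):
w0: successors {w0, w1, w2}; p -> ~r there: w0:T, w1:T, w2:F. ✓
w1: successors {w0, w1}; p -> ~r there: w0:T, w1:T. ✓
w2: successors {w1, w2}; p -> ~r there: w1:T, w2:F. ✓
— 3 worlds.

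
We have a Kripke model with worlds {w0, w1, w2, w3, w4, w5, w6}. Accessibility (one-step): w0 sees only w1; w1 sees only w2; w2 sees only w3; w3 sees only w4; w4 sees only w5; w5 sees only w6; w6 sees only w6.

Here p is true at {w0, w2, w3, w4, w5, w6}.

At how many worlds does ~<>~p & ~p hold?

1

w0: ~<>~p is F, ~p is F. ✗
w1: ~<>~p is T, ~p is T. ✓
w2: ~<>~p is T, ~p is F. ✗
w3: ~<>~p is T, ~p is F. ✗
w4: ~<>~p is T, ~p is F. ✗
w5: ~<>~p is T, ~p is F. ✗
w6: ~<>~p is T, ~p is F. ✗
Satisfying worlds: {w1}.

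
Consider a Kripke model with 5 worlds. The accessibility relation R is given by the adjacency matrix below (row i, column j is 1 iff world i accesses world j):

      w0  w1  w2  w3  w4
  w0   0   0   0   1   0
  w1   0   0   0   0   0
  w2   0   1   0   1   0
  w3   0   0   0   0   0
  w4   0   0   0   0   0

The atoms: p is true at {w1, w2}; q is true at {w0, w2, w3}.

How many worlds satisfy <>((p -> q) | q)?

2

w0: successors {w3}; (p -> q) | q there: w3:T. ✓
w1: no successors, so <>((p -> q) | q) fails. ✗
w2: successors {w1, w3}; (p -> q) | q there: w1:F, w3:T. ✓
w3: no successors, so <>((p -> q) | q) fails. ✗
w4: no successors, so <>((p -> q) | q) fails. ✗
Satisfying worlds: {w0, w2}.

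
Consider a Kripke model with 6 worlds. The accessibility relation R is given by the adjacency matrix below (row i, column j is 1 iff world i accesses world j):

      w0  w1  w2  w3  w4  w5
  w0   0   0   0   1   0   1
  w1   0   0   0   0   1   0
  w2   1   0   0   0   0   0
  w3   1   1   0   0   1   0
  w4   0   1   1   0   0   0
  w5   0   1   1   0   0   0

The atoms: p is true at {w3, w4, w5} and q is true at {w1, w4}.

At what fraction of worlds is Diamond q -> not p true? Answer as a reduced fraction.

w0: Diamond q is F, not p is T. ✓
w1: Diamond q is T, not p is T. ✓
w2: Diamond q is F, not p is T. ✓
w3: Diamond q is T, not p is F. ✗
w4: Diamond q is T, not p is F. ✗
w5: Diamond q is T, not p is F. ✗
That's 3 of 6 worlds, so 3/6 = 1/2.

1/2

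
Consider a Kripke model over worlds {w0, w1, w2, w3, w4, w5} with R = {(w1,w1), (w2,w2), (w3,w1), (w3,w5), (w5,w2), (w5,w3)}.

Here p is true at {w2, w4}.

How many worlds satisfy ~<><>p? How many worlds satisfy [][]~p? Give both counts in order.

For ~<><>p:
w0: <><>p is F. ✓
w1: <><>p is F. ✓
w2: <><>p is T. ✗
w3: <><>p is T. ✗
w4: <><>p is F. ✓
w5: <><>p is T. ✗
— 3 worlds.
For [][]~p:
w0: no successors, so [][]~p holds vacuously. ✓
w1: successors {w1}; []~p there: w1:T. ✓
w2: successors {w2}; []~p there: w2:F. ✗
w3: successors {w1, w5}; []~p there: w1:T, w5:F. ✗
w4: no successors, so [][]~p holds vacuously. ✓
w5: successors {w2, w3}; []~p there: w2:F, w3:T. ✗
— 3 worlds.

3 and 3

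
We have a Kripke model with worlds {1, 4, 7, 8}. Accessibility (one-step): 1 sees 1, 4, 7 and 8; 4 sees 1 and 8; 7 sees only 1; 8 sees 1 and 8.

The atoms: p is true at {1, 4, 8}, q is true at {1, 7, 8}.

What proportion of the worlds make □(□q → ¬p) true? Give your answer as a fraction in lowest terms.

1/4

1: successors {1, 4, 7, 8}; □q → ¬p there: 1:T, 4:F, 7:T, 8:F. ✗
4: successors {1, 8}; □q → ¬p there: 1:T, 8:F. ✗
7: successors {1}; □q → ¬p there: 1:T. ✓
8: successors {1, 8}; □q → ¬p there: 1:T, 8:F. ✗
That's 1 of 4 worlds, so 1/4.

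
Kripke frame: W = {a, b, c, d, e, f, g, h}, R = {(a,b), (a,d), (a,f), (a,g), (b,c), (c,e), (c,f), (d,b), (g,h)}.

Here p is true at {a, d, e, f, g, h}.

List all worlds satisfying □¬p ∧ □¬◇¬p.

{b, e, f, h}

a: □¬p is F, □¬◇¬p is F. ✗
b: □¬p is T, □¬◇¬p is T. ✓
c: □¬p is F, □¬◇¬p is T. ✗
d: □¬p is T, □¬◇¬p is F. ✗
e: □¬p is T, □¬◇¬p is T. ✓
f: □¬p is T, □¬◇¬p is T. ✓
g: □¬p is F, □¬◇¬p is T. ✗
h: □¬p is T, □¬◇¬p is T. ✓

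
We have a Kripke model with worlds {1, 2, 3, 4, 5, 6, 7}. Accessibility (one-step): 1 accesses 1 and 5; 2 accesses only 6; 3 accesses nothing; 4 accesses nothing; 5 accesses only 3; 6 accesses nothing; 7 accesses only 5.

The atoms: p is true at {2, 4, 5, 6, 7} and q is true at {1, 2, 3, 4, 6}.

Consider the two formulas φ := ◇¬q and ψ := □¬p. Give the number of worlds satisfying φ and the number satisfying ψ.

For ◇¬q:
1: successors {1, 5}; ¬q there: 1:F, 5:T. ✓
2: successors {6}; ¬q there: 6:F. ✗
3: no successors, so ◇¬q fails. ✗
4: no successors, so ◇¬q fails. ✗
5: successors {3}; ¬q there: 3:F. ✗
6: no successors, so ◇¬q fails. ✗
7: successors {5}; ¬q there: 5:T. ✓
— 2 worlds.
For □¬p:
1: successors {1, 5}; ¬p there: 1:T, 5:F. ✗
2: successors {6}; ¬p there: 6:F. ✗
3: no successors, so □¬p holds vacuously. ✓
4: no successors, so □¬p holds vacuously. ✓
5: successors {3}; ¬p there: 3:T. ✓
6: no successors, so □¬p holds vacuously. ✓
7: successors {5}; ¬p there: 5:F. ✗
— 4 worlds.

2 and 4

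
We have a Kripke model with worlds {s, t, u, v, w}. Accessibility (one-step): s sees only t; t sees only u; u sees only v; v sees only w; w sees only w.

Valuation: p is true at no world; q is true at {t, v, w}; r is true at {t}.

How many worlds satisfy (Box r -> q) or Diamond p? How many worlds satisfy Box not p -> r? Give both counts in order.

For (Box r -> q) or Diamond p:
s: Box r -> q is F, Diamond p is F. ✗
t: Box r -> q is T, Diamond p is F. ✓
u: Box r -> q is T, Diamond p is F. ✓
v: Box r -> q is T, Diamond p is F. ✓
w: Box r -> q is T, Diamond p is F. ✓
— 4 worlds.
For Box not p -> r:
s: Box not p is T, r is F. ✗
t: Box not p is T, r is T. ✓
u: Box not p is T, r is F. ✗
v: Box not p is T, r is F. ✗
w: Box not p is T, r is F. ✗
— 1 world.

4 and 1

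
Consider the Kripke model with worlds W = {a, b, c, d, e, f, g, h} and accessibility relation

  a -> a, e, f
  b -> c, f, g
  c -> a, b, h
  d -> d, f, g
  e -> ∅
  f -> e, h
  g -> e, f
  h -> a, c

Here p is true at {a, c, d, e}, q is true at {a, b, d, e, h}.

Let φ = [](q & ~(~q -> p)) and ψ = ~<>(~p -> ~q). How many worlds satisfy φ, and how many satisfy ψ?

For [](q & ~(~q -> p)):
a: successors {a, e, f}; q & ~(~q -> p) there: a:F, e:F, f:F. ✗
b: successors {c, f, g}; q & ~(~q -> p) there: c:F, f:F, g:F. ✗
c: successors {a, b, h}; q & ~(~q -> p) there: a:F, b:F, h:F. ✗
d: successors {d, f, g}; q & ~(~q -> p) there: d:F, f:F, g:F. ✗
e: no successors, so [](q & ~(~q -> p)) holds vacuously. ✓
f: successors {e, h}; q & ~(~q -> p) there: e:F, h:F. ✗
g: successors {e, f}; q & ~(~q -> p) there: e:F, f:F. ✗
h: successors {a, c}; q & ~(~q -> p) there: a:F, c:F. ✗
— 1 world.
For ~<>(~p -> ~q):
a: <>(~p -> ~q) is T. ✗
b: <>(~p -> ~q) is T. ✗
c: <>(~p -> ~q) is T. ✗
d: <>(~p -> ~q) is T. ✗
e: <>(~p -> ~q) is F. ✓
f: <>(~p -> ~q) is T. ✗
g: <>(~p -> ~q) is T. ✗
h: <>(~p -> ~q) is T. ✗
— 1 world.

1 and 1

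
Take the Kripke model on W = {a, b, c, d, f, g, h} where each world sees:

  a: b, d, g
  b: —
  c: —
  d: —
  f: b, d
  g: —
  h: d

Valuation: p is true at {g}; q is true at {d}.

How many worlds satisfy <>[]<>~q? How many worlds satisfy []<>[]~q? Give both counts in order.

3 and 4

For <>[]<>~q:
a: successors {b, d, g}; []<>~q there: b:T, d:T, g:T. ✓
b: no successors, so <>[]<>~q fails. ✗
c: no successors, so <>[]<>~q fails. ✗
d: no successors, so <>[]<>~q fails. ✗
f: successors {b, d}; []<>~q there: b:T, d:T. ✓
g: no successors, so <>[]<>~q fails. ✗
h: successors {d}; []<>~q there: d:T. ✓
— 3 worlds.
For []<>[]~q:
a: successors {b, d, g}; <>[]~q there: b:F, d:F, g:F. ✗
b: no successors, so []<>[]~q holds vacuously. ✓
c: no successors, so []<>[]~q holds vacuously. ✓
d: no successors, so []<>[]~q holds vacuously. ✓
f: successors {b, d}; <>[]~q there: b:F, d:F. ✗
g: no successors, so []<>[]~q holds vacuously. ✓
h: successors {d}; <>[]~q there: d:F. ✗
— 4 worlds.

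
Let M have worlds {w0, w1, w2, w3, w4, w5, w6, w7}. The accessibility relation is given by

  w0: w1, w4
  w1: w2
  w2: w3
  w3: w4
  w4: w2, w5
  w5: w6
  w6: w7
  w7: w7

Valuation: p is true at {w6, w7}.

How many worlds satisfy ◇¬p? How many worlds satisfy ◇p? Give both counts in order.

For ◇¬p:
w0: successors {w1, w4}; ¬p there: w1:T, w4:T. ✓
w1: successors {w2}; ¬p there: w2:T. ✓
w2: successors {w3}; ¬p there: w3:T. ✓
w3: successors {w4}; ¬p there: w4:T. ✓
w4: successors {w2, w5}; ¬p there: w2:T, w5:T. ✓
w5: successors {w6}; ¬p there: w6:F. ✗
w6: successors {w7}; ¬p there: w7:F. ✗
w7: successors {w7}; ¬p there: w7:F. ✗
— 5 worlds.
For ◇p:
w0: successors {w1, w4}; p there: w1:F, w4:F. ✗
w1: successors {w2}; p there: w2:F. ✗
w2: successors {w3}; p there: w3:F. ✗
w3: successors {w4}; p there: w4:F. ✗
w4: successors {w2, w5}; p there: w2:F, w5:F. ✗
w5: successors {w6}; p there: w6:T. ✓
w6: successors {w7}; p there: w7:T. ✓
w7: successors {w7}; p there: w7:T. ✓
— 3 worlds.

5 and 3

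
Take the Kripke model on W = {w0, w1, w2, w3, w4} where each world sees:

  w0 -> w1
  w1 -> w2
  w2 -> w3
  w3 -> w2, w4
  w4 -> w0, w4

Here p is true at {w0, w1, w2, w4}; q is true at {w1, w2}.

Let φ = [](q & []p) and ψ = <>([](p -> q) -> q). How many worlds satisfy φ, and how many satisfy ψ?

For [](q & []p):
w0: successors {w1}; q & []p there: w1:T. ✓
w1: successors {w2}; q & []p there: w2:F. ✗
w2: successors {w3}; q & []p there: w3:F. ✗
w3: successors {w2, w4}; q & []p there: w2:F, w4:F. ✗
w4: successors {w0, w4}; q & []p there: w0:F, w4:F. ✗
— 1 world.
For <>([](p -> q) -> q):
w0: successors {w1}; [](p -> q) -> q there: w1:T. ✓
w1: successors {w2}; [](p -> q) -> q there: w2:T. ✓
w2: successors {w3}; [](p -> q) -> q there: w3:T. ✓
w3: successors {w2, w4}; [](p -> q) -> q there: w2:T, w4:T. ✓
w4: successors {w0, w4}; [](p -> q) -> q there: w0:F, w4:T. ✓
— 5 worlds.

1 and 5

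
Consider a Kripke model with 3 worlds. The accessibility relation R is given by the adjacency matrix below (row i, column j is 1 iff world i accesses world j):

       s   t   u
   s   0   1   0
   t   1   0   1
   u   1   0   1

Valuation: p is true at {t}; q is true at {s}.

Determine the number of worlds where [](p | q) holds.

s: successors {t}; p | q there: t:T. ✓
t: successors {s, u}; p | q there: s:T, u:F. ✗
u: successors {s, u}; p | q there: s:T, u:F. ✗
Satisfying worlds: {s}.

1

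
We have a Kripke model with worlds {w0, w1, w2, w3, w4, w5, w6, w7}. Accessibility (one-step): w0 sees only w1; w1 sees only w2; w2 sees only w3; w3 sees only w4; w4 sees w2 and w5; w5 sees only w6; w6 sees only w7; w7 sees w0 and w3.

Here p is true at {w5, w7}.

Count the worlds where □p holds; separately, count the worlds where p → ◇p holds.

For □p:
w0: successors {w1}; p there: w1:F. ✗
w1: successors {w2}; p there: w2:F. ✗
w2: successors {w3}; p there: w3:F. ✗
w3: successors {w4}; p there: w4:F. ✗
w4: successors {w2, w5}; p there: w2:F, w5:T. ✗
w5: successors {w6}; p there: w6:F. ✗
w6: successors {w7}; p there: w7:T. ✓
w7: successors {w0, w3}; p there: w0:F, w3:F. ✗
— 1 world.
For p → ◇p:
w0: p is F, ◇p is F. ✓
w1: p is F, ◇p is F. ✓
w2: p is F, ◇p is F. ✓
w3: p is F, ◇p is F. ✓
w4: p is F, ◇p is T. ✓
w5: p is T, ◇p is F. ✗
w6: p is F, ◇p is T. ✓
w7: p is T, ◇p is F. ✗
— 6 worlds.

1 and 6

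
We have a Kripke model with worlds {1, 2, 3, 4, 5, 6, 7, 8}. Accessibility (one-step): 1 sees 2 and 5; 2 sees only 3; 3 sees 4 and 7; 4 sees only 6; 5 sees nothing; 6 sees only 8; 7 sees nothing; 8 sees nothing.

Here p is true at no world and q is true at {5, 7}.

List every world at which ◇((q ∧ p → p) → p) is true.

∅

1: successors {2, 5}; (q ∧ p → p) → p there: 2:F, 5:F. ✗
2: successors {3}; (q ∧ p → p) → p there: 3:F. ✗
3: successors {4, 7}; (q ∧ p → p) → p there: 4:F, 7:F. ✗
4: successors {6}; (q ∧ p → p) → p there: 6:F. ✗
5: no successors, so ◇((q ∧ p → p) → p) fails. ✗
6: successors {8}; (q ∧ p → p) → p there: 8:F. ✗
7: no successors, so ◇((q ∧ p → p) → p) fails. ✗
8: no successors, so ◇((q ∧ p → p) → p) fails. ✗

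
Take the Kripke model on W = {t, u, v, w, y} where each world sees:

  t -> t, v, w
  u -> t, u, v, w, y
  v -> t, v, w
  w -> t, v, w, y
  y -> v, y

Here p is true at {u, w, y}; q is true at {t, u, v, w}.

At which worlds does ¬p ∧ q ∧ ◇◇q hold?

{t, v}

t: ¬p ∧ q is T, ◇◇q is T. ✓
u: ¬p ∧ q is F, ◇◇q is T. ✗
v: ¬p ∧ q is T, ◇◇q is T. ✓
w: ¬p ∧ q is F, ◇◇q is T. ✗
y: ¬p ∧ q is F, ◇◇q is T. ✗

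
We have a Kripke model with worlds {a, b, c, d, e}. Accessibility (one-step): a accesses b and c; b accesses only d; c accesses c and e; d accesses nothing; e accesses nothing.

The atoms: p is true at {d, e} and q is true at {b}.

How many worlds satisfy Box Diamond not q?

3

a: successors {b, c}; Diamond not q there: b:T, c:T. ✓
b: successors {d}; Diamond not q there: d:F. ✗
c: successors {c, e}; Diamond not q there: c:T, e:F. ✗
d: no successors, so Box Diamond not q holds vacuously. ✓
e: no successors, so Box Diamond not q holds vacuously. ✓
Satisfying worlds: {a, d, e}.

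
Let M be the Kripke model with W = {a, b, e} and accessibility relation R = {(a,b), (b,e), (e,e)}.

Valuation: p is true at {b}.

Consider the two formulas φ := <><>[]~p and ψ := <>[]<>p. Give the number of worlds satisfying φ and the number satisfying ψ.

For <><>[]~p:
a: successors {b}; <>[]~p there: b:T. ✓
b: successors {e}; <>[]~p there: e:T. ✓
e: successors {e}; <>[]~p there: e:T. ✓
— 3 worlds.
For <>[]<>p:
a: successors {b}; []<>p there: b:F. ✗
b: successors {e}; []<>p there: e:F. ✗
e: successors {e}; []<>p there: e:F. ✗
— 0 worlds.

3 and 0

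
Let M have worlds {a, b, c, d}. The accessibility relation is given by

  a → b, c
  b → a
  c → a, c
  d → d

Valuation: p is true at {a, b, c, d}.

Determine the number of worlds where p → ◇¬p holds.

0

a: p is T, ◇¬p is F. ✗
b: p is T, ◇¬p is F. ✗
c: p is T, ◇¬p is F. ✗
d: p is T, ◇¬p is F. ✗
Satisfying worlds: ∅.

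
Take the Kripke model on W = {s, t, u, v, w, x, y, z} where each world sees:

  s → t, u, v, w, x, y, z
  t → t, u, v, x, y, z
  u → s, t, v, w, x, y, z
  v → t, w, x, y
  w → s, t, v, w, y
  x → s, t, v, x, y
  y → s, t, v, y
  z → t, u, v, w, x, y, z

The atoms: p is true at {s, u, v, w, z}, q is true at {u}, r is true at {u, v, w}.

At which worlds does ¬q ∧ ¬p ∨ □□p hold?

{t, x, y}

s: ¬q ∧ ¬p is F, □□p is F. ✗
t: ¬q ∧ ¬p is T, □□p is F. ✓
u: ¬q ∧ ¬p is F, □□p is F. ✗
v: ¬q ∧ ¬p is F, □□p is F. ✗
w: ¬q ∧ ¬p is F, □□p is F. ✗
x: ¬q ∧ ¬p is T, □□p is F. ✓
y: ¬q ∧ ¬p is T, □□p is F. ✓
z: ¬q ∧ ¬p is F, □□p is F. ✗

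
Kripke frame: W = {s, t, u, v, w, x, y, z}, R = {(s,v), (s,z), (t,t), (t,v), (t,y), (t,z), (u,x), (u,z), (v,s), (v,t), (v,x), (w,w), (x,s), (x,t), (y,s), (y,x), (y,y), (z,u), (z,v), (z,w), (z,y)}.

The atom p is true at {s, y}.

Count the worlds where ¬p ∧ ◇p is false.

s: ¬p is F, ◇p is F. ✗
t: ¬p is T, ◇p is T. ✓
u: ¬p is T, ◇p is F. ✗
v: ¬p is T, ◇p is T. ✓
w: ¬p is T, ◇p is F. ✗
x: ¬p is T, ◇p is T. ✓
y: ¬p is F, ◇p is T. ✗
z: ¬p is T, ◇p is T. ✓
Satisfying worlds: {t, v, x, z}.
So ¬p ∧ ◇p fails at the other 4 worlds.

4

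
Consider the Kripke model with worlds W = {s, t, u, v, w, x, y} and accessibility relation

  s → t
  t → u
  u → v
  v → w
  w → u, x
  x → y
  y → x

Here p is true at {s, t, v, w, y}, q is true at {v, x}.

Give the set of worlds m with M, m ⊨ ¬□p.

s: □p is T. ✗
t: □p is F. ✓
u: □p is T. ✗
v: □p is T. ✗
w: □p is F. ✓
x: □p is T. ✗
y: □p is F. ✓

{t, w, y}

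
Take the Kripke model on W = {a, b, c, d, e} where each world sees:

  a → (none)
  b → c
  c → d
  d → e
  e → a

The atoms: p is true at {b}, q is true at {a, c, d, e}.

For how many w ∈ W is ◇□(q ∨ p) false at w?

1

a: no successors, so ◇□(q ∨ p) fails. ✗
b: successors {c}; □(q ∨ p) there: c:T. ✓
c: successors {d}; □(q ∨ p) there: d:T. ✓
d: successors {e}; □(q ∨ p) there: e:T. ✓
e: successors {a}; □(q ∨ p) there: a:T. ✓
Satisfying worlds: {b, c, d, e}.
So ◇□(q ∨ p) fails at the other 1 world.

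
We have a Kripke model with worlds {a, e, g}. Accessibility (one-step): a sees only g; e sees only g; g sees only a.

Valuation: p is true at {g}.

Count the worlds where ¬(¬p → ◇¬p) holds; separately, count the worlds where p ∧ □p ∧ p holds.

2 and 0

For ¬(¬p → ◇¬p):
a: ¬p → ◇¬p is F. ✓
e: ¬p → ◇¬p is F. ✓
g: ¬p → ◇¬p is T. ✗
— 2 worlds.
For p ∧ □p ∧ p:
a: p ∧ □p is F, p is F. ✗
e: p ∧ □p is F, p is F. ✗
g: p ∧ □p is F, p is T. ✗
— 0 worlds.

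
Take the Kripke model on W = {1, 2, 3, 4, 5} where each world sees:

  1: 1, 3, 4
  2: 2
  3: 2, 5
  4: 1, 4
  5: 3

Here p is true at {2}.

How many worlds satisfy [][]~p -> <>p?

1: [][]~p is F, <>p is F. ✓
2: [][]~p is F, <>p is T. ✓
3: [][]~p is F, <>p is T. ✓
4: [][]~p is T, <>p is F. ✗
5: [][]~p is F, <>p is F. ✓
Satisfying worlds: {1, 2, 3, 5}.

4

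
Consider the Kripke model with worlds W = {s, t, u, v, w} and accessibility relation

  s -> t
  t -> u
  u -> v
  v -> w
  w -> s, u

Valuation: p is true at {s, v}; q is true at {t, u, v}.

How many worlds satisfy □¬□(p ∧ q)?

s: successors {t}; ¬□(p ∧ q) there: t:T. ✓
t: successors {u}; ¬□(p ∧ q) there: u:F. ✗
u: successors {v}; ¬□(p ∧ q) there: v:T. ✓
v: successors {w}; ¬□(p ∧ q) there: w:T. ✓
w: successors {s, u}; ¬□(p ∧ q) there: s:T, u:F. ✗
Satisfying worlds: {s, u, v}.

3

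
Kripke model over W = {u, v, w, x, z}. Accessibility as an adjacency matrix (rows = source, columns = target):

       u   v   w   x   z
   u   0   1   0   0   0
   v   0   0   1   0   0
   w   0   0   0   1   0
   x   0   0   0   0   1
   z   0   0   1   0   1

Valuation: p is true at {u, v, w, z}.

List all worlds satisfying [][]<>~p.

u: successors {v}; []<>~p there: v:T. ✓
v: successors {w}; []<>~p there: w:F. ✗
w: successors {x}; []<>~p there: x:F. ✗
x: successors {z}; []<>~p there: z:F. ✗
z: successors {w, z}; []<>~p there: w:F, z:F. ✗

{u}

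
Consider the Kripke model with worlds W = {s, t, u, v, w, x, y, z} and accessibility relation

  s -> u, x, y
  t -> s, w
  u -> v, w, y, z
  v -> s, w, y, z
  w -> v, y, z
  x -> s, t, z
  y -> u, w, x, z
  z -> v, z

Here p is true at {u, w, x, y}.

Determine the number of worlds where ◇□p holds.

s: successors {u, x, y}; □p there: u:F, x:F, y:F. ✗
t: successors {s, w}; □p there: s:T, w:F. ✓
u: successors {v, w, y, z}; □p there: v:F, w:F, y:F, z:F. ✗
v: successors {s, w, y, z}; □p there: s:T, w:F, y:F, z:F. ✓
w: successors {v, y, z}; □p there: v:F, y:F, z:F. ✗
x: successors {s, t, z}; □p there: s:T, t:F, z:F. ✓
y: successors {u, w, x, z}; □p there: u:F, w:F, x:F, z:F. ✗
z: successors {v, z}; □p there: v:F, z:F. ✗
Satisfying worlds: {t, v, x}.

3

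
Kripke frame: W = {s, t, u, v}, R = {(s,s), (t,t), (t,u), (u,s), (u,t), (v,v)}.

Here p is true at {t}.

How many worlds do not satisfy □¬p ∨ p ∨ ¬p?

0

s: □¬p ∨ p is T, ¬p is T. ✓
t: □¬p ∨ p is T, ¬p is F. ✓
u: □¬p ∨ p is F, ¬p is T. ✓
v: □¬p ∨ p is T, ¬p is T. ✓
Satisfying worlds: {s, t, u, v}.
So □¬p ∨ p ∨ ¬p fails at the other 0 worlds.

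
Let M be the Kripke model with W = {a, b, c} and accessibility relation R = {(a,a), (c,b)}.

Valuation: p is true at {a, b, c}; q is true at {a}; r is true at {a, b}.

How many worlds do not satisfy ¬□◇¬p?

a: □◇¬p is F. ✓
b: □◇¬p is T. ✗
c: □◇¬p is F. ✓
Satisfying worlds: {a, c}.
So ¬□◇¬p fails at the other 1 world.

1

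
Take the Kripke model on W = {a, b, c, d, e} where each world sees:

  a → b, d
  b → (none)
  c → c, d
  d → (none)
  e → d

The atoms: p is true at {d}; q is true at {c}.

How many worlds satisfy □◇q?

a: successors {b, d}; ◇q there: b:F, d:F. ✗
b: no successors, so □◇q holds vacuously. ✓
c: successors {c, d}; ◇q there: c:T, d:F. ✗
d: no successors, so □◇q holds vacuously. ✓
e: successors {d}; ◇q there: d:F. ✗
Satisfying worlds: {b, d}.

2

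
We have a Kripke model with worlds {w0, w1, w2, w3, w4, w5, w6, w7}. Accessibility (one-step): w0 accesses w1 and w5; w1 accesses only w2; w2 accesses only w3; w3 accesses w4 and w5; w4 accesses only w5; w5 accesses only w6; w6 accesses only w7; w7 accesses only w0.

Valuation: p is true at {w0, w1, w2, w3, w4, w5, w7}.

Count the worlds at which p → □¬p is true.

w0: p is T, □¬p is F. ✗
w1: p is T, □¬p is F. ✗
w2: p is T, □¬p is F. ✗
w3: p is T, □¬p is F. ✗
w4: p is T, □¬p is F. ✗
w5: p is T, □¬p is T. ✓
w6: p is F, □¬p is F. ✓
w7: p is T, □¬p is F. ✗
Satisfying worlds: {w5, w6}.

2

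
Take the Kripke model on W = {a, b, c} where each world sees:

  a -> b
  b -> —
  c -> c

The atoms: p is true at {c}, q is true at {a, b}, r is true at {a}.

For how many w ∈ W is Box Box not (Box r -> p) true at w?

2

a: successors {b}; Box not (Box r -> p) there: b:T. ✓
b: no successors, so Box Box not (Box r -> p) holds vacuously. ✓
c: successors {c}; Box not (Box r -> p) there: c:F. ✗
Satisfying worlds: {a, b}.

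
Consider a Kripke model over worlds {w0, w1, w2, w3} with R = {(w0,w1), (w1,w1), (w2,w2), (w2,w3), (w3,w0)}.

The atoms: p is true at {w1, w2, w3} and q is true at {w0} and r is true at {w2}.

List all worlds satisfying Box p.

{w0, w1, w2}

w0: successors {w1}; p there: w1:T. ✓
w1: successors {w1}; p there: w1:T. ✓
w2: successors {w2, w3}; p there: w2:T, w3:T. ✓
w3: successors {w0}; p there: w0:F. ✗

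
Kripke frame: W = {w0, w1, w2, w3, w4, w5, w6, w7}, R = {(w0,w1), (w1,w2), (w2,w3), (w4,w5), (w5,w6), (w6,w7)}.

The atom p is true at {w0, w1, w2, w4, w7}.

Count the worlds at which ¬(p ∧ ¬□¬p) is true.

6

w0: p ∧ ¬□¬p is T. ✗
w1: p ∧ ¬□¬p is T. ✗
w2: p ∧ ¬□¬p is F. ✓
w3: p ∧ ¬□¬p is F. ✓
w4: p ∧ ¬□¬p is F. ✓
w5: p ∧ ¬□¬p is F. ✓
w6: p ∧ ¬□¬p is F. ✓
w7: p ∧ ¬□¬p is F. ✓
Satisfying worlds: {w2, w3, w4, w5, w6, w7}.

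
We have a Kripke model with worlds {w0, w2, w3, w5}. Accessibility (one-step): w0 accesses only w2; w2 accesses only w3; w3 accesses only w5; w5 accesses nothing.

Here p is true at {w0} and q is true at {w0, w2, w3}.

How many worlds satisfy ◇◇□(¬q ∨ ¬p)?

2

w0: successors {w2}; ◇□(¬q ∨ ¬p) there: w2:T. ✓
w2: successors {w3}; ◇□(¬q ∨ ¬p) there: w3:T. ✓
w3: successors {w5}; ◇□(¬q ∨ ¬p) there: w5:F. ✗
w5: no successors, so ◇◇□(¬q ∨ ¬p) fails. ✗
Satisfying worlds: {w0, w2}.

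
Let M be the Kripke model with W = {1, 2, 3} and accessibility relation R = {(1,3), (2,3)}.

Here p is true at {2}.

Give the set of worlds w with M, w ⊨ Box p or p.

1: Box p is F, p is F. ✗
2: Box p is F, p is T. ✓
3: Box p is T, p is F. ✓

{2, 3}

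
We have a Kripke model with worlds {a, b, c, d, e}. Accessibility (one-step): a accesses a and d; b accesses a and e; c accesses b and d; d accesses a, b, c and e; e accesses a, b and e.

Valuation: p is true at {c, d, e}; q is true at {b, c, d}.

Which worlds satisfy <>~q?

a: successors {a, d}; ~q there: a:T, d:F. ✓
b: successors {a, e}; ~q there: a:T, e:T. ✓
c: successors {b, d}; ~q there: b:F, d:F. ✗
d: successors {a, b, c, e}; ~q there: a:T, b:F, c:F, e:T. ✓
e: successors {a, b, e}; ~q there: a:T, b:F, e:T. ✓

{a, b, d, e}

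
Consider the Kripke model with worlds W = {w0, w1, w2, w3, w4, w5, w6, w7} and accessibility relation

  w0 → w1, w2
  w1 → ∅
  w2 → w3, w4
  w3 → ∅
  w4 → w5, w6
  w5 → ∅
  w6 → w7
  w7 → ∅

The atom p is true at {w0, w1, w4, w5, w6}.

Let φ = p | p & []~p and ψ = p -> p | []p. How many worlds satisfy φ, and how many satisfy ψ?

For p | p & []~p:
w0: p is T, p & []~p is F. ✓
w1: p is T, p & []~p is T. ✓
w2: p is F, p & []~p is F. ✗
w3: p is F, p & []~p is F. ✗
w4: p is T, p & []~p is F. ✓
w5: p is T, p & []~p is T. ✓
w6: p is T, p & []~p is T. ✓
w7: p is F, p & []~p is F. ✗
— 5 worlds.
For p -> p | []p:
w0: p is T, p | []p is T. ✓
w1: p is T, p | []p is T. ✓
w2: p is F, p | []p is F. ✓
w3: p is F, p | []p is T. ✓
w4: p is T, p | []p is T. ✓
w5: p is T, p | []p is T. ✓
w6: p is T, p | []p is T. ✓
w7: p is F, p | []p is T. ✓
— 8 worlds.

5 and 8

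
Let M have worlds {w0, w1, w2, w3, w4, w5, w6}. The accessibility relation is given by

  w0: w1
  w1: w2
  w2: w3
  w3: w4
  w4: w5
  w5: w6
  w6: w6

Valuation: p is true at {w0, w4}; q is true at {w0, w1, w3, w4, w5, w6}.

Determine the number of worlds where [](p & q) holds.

w0: successors {w1}; p & q there: w1:F. ✗
w1: successors {w2}; p & q there: w2:F. ✗
w2: successors {w3}; p & q there: w3:F. ✗
w3: successors {w4}; p & q there: w4:T. ✓
w4: successors {w5}; p & q there: w5:F. ✗
w5: successors {w6}; p & q there: w6:F. ✗
w6: successors {w6}; p & q there: w6:F. ✗
Satisfying worlds: {w3}.

1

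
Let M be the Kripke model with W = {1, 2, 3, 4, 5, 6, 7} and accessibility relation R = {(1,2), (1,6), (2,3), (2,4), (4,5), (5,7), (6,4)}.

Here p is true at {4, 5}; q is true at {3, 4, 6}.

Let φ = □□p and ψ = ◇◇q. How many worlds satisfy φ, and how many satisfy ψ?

For □□p:
1: successors {2, 6}; □p there: 2:F, 6:T. ✗
2: successors {3, 4}; □p there: 3:T, 4:T. ✓
3: no successors, so □□p holds vacuously. ✓
4: successors {5}; □p there: 5:F. ✗
5: successors {7}; □p there: 7:T. ✓
6: successors {4}; □p there: 4:T. ✓
7: no successors, so □□p holds vacuously. ✓
— 5 worlds.
For ◇◇q:
1: successors {2, 6}; ◇q there: 2:T, 6:T. ✓
2: successors {3, 4}; ◇q there: 3:F, 4:F. ✗
3: no successors, so ◇◇q fails. ✗
4: successors {5}; ◇q there: 5:F. ✗
5: successors {7}; ◇q there: 7:F. ✗
6: successors {4}; ◇q there: 4:F. ✗
7: no successors, so ◇◇q fails. ✗
— 1 world.

5 and 1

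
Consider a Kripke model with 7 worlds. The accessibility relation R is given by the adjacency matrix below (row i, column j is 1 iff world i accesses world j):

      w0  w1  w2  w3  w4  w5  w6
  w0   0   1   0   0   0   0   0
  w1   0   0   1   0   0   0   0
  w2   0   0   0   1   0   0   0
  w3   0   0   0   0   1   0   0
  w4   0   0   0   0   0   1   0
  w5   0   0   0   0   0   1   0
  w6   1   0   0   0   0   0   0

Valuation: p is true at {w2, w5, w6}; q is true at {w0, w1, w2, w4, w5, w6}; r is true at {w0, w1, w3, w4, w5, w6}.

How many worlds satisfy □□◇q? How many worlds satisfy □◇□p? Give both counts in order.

For □□◇q:
w0: successors {w1}; □◇q there: w1:F. ✗
w1: successors {w2}; □◇q there: w2:T. ✓
w2: successors {w3}; □◇q there: w3:T. ✓
w3: successors {w4}; □◇q there: w4:T. ✓
w4: successors {w5}; □◇q there: w5:T. ✓
w5: successors {w5}; □◇q there: w5:T. ✓
w6: successors {w0}; □◇q there: w0:T. ✓
— 6 worlds.
For □◇□p:
w0: successors {w1}; ◇□p there: w1:F. ✗
w1: successors {w2}; ◇□p there: w2:F. ✗
w2: successors {w3}; ◇□p there: w3:T. ✓
w3: successors {w4}; ◇□p there: w4:T. ✓
w4: successors {w5}; ◇□p there: w5:T. ✓
w5: successors {w5}; ◇□p there: w5:T. ✓
w6: successors {w0}; ◇□p there: w0:T. ✓
— 5 worlds.

6 and 5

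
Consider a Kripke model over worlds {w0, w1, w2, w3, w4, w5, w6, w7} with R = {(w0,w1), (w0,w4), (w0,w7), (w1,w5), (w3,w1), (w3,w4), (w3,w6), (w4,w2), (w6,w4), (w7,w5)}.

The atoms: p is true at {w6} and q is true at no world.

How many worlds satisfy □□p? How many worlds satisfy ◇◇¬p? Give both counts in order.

5 and 3

For □□p:
w0: successors {w1, w4, w7}; □p there: w1:F, w4:F, w7:F. ✗
w1: successors {w5}; □p there: w5:T. ✓
w2: no successors, so □□p holds vacuously. ✓
w3: successors {w1, w4, w6}; □p there: w1:F, w4:F, w6:F. ✗
w4: successors {w2}; □p there: w2:T. ✓
w5: no successors, so □□p holds vacuously. ✓
w6: successors {w4}; □p there: w4:F. ✗
w7: successors {w5}; □p there: w5:T. ✓
— 5 worlds.
For ◇◇¬p:
w0: successors {w1, w4, w7}; ◇¬p there: w1:T, w4:T, w7:T. ✓
w1: successors {w5}; ◇¬p there: w5:F. ✗
w2: no successors, so ◇◇¬p fails. ✗
w3: successors {w1, w4, w6}; ◇¬p there: w1:T, w4:T, w6:T. ✓
w4: successors {w2}; ◇¬p there: w2:F. ✗
w5: no successors, so ◇◇¬p fails. ✗
w6: successors {w4}; ◇¬p there: w4:T. ✓
w7: successors {w5}; ◇¬p there: w5:F. ✗
— 3 worlds.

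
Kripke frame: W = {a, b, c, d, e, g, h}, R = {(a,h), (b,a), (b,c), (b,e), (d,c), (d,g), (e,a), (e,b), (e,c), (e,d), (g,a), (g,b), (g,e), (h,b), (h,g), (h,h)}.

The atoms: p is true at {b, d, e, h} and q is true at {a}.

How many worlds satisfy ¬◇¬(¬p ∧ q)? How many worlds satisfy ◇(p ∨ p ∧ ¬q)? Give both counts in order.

For ¬◇¬(¬p ∧ q):
a: ◇¬(¬p ∧ q) is T. ✗
b: ◇¬(¬p ∧ q) is T. ✗
c: ◇¬(¬p ∧ q) is F. ✓
d: ◇¬(¬p ∧ q) is T. ✗
e: ◇¬(¬p ∧ q) is T. ✗
g: ◇¬(¬p ∧ q) is T. ✗
h: ◇¬(¬p ∧ q) is T. ✗
— 1 world.
For ◇(p ∨ p ∧ ¬q):
a: successors {h}; p ∨ p ∧ ¬q there: h:T. ✓
b: successors {a, c, e}; p ∨ p ∧ ¬q there: a:F, c:F, e:T. ✓
c: no successors, so ◇(p ∨ p ∧ ¬q) fails. ✗
d: successors {c, g}; p ∨ p ∧ ¬q there: c:F, g:F. ✗
e: successors {a, b, c, d}; p ∨ p ∧ ¬q there: a:F, b:T, c:F, d:T. ✓
g: successors {a, b, e}; p ∨ p ∧ ¬q there: a:F, b:T, e:T. ✓
h: successors {b, g, h}; p ∨ p ∧ ¬q there: b:T, g:F, h:T. ✓
— 5 worlds.

1 and 5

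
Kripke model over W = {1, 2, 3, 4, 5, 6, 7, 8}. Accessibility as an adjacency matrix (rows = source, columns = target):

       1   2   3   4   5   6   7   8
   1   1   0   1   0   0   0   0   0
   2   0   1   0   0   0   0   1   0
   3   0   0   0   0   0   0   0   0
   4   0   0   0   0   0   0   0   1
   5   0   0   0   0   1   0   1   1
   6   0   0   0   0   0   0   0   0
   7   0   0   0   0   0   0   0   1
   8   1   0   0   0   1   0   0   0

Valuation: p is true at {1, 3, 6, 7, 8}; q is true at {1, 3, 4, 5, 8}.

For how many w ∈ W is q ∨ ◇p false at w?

1

1: q is T, ◇p is T. ✓
2: q is F, ◇p is T. ✓
3: q is T, ◇p is F. ✓
4: q is T, ◇p is T. ✓
5: q is T, ◇p is T. ✓
6: q is F, ◇p is F. ✗
7: q is F, ◇p is T. ✓
8: q is T, ◇p is T. ✓
Satisfying worlds: {1, 2, 3, 4, 5, 7, 8}.
So q ∨ ◇p fails at the other 1 world.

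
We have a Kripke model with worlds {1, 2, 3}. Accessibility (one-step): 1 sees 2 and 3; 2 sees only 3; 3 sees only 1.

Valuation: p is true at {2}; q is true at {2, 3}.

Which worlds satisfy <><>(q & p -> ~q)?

1: successors {2, 3}; <>(q & p -> ~q) there: 2:T, 3:T. ✓
2: successors {3}; <>(q & p -> ~q) there: 3:T. ✓
3: successors {1}; <>(q & p -> ~q) there: 1:T. ✓

{1, 2, 3}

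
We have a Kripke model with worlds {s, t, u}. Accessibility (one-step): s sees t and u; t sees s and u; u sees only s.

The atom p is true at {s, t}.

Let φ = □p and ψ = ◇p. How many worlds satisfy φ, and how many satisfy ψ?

1 and 3

For □p:
s: successors {t, u}; p there: t:T, u:F. ✗
t: successors {s, u}; p there: s:T, u:F. ✗
u: successors {s}; p there: s:T. ✓
— 1 world.
For ◇p:
s: successors {t, u}; p there: t:T, u:F. ✓
t: successors {s, u}; p there: s:T, u:F. ✓
u: successors {s}; p there: s:T. ✓
— 3 worlds.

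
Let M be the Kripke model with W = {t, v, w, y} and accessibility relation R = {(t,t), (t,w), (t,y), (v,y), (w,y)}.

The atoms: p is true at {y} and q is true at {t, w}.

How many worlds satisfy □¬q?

3

t: successors {t, w, y}; ¬q there: t:F, w:F, y:T. ✗
v: successors {y}; ¬q there: y:T. ✓
w: successors {y}; ¬q there: y:T. ✓
y: no successors, so □¬q holds vacuously. ✓
Satisfying worlds: {v, w, y}.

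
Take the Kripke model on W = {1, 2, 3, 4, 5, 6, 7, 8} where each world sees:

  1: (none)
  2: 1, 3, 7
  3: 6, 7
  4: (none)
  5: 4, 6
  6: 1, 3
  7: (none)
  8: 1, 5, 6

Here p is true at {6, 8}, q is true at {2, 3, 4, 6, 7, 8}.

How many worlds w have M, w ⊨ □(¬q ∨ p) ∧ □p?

3

1: □(¬q ∨ p) is T, □p is T. ✓
2: □(¬q ∨ p) is F, □p is F. ✗
3: □(¬q ∨ p) is F, □p is F. ✗
4: □(¬q ∨ p) is T, □p is T. ✓
5: □(¬q ∨ p) is F, □p is F. ✗
6: □(¬q ∨ p) is F, □p is F. ✗
7: □(¬q ∨ p) is T, □p is T. ✓
8: □(¬q ∨ p) is T, □p is F. ✗
Satisfying worlds: {1, 4, 7}.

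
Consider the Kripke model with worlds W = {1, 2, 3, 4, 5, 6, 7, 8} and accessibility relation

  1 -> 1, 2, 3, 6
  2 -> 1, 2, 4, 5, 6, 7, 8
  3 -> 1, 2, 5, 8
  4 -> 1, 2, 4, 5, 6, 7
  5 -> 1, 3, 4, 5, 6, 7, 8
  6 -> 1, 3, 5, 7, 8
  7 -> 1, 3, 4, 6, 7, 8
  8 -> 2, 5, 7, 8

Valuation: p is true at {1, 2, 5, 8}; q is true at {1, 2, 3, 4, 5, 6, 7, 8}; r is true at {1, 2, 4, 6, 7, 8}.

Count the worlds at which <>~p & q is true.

7

1: <>~p is T, q is T. ✓
2: <>~p is T, q is T. ✓
3: <>~p is F, q is T. ✗
4: <>~p is T, q is T. ✓
5: <>~p is T, q is T. ✓
6: <>~p is T, q is T. ✓
7: <>~p is T, q is T. ✓
8: <>~p is T, q is T. ✓
Satisfying worlds: {1, 2, 4, 5, 6, 7, 8}.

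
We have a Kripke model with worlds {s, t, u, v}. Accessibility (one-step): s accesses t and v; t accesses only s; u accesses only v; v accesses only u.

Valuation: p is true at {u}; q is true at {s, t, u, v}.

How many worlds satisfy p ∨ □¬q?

1

s: p is F, □¬q is F. ✗
t: p is F, □¬q is F. ✗
u: p is T, □¬q is F. ✓
v: p is F, □¬q is F. ✗
Satisfying worlds: {u}.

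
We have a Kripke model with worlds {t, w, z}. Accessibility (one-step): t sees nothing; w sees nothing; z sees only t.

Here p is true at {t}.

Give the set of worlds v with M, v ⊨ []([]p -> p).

{t, w, z}

t: no successors, so []([]p -> p) holds vacuously. ✓
w: no successors, so []([]p -> p) holds vacuously. ✓
z: successors {t}; []p -> p there: t:T. ✓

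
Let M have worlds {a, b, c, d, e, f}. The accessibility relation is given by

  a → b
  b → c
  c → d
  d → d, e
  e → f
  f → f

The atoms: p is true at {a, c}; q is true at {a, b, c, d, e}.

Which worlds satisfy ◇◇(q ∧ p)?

{a}

a: successors {b}; ◇(q ∧ p) there: b:T. ✓
b: successors {c}; ◇(q ∧ p) there: c:F. ✗
c: successors {d}; ◇(q ∧ p) there: d:F. ✗
d: successors {d, e}; ◇(q ∧ p) there: d:F, e:F. ✗
e: successors {f}; ◇(q ∧ p) there: f:F. ✗
f: successors {f}; ◇(q ∧ p) there: f:F. ✗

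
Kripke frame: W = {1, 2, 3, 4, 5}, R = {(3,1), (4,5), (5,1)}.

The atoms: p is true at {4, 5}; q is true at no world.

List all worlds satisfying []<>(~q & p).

1: no successors, so []<>(~q & p) holds vacuously. ✓
2: no successors, so []<>(~q & p) holds vacuously. ✓
3: successors {1}; <>(~q & p) there: 1:F. ✗
4: successors {5}; <>(~q & p) there: 5:F. ✗
5: successors {1}; <>(~q & p) there: 1:F. ✗

{1, 2}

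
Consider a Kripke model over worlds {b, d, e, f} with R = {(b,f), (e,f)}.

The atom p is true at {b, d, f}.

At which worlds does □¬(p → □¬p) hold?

b: successors {f}; ¬(p → □¬p) there: f:F. ✗
d: no successors, so □¬(p → □¬p) holds vacuously. ✓
e: successors {f}; ¬(p → □¬p) there: f:F. ✗
f: no successors, so □¬(p → □¬p) holds vacuously. ✓

{d, f}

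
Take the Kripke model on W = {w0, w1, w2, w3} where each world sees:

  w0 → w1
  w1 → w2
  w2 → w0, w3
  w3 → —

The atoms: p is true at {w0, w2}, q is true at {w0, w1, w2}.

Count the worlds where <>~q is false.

3

w0: successors {w1}; ~q there: w1:F. ✗
w1: successors {w2}; ~q there: w2:F. ✗
w2: successors {w0, w3}; ~q there: w0:F, w3:T. ✓
w3: no successors, so <>~q fails. ✗
Satisfying worlds: {w2}.
So <>~q fails at the other 3 worlds.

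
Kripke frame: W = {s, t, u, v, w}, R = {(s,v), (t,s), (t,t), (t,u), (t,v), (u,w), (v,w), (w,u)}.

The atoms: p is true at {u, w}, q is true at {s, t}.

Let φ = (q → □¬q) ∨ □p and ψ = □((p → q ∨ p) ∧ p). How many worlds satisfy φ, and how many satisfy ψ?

4 and 3

For (q → □¬q) ∨ □p:
s: q → □¬q is T, □p is F. ✓
t: q → □¬q is F, □p is F. ✗
u: q → □¬q is T, □p is T. ✓
v: q → □¬q is T, □p is T. ✓
w: q → □¬q is T, □p is T. ✓
— 4 worlds.
For □((p → q ∨ p) ∧ p):
s: successors {v}; (p → q ∨ p) ∧ p there: v:F. ✗
t: successors {s, t, u, v}; (p → q ∨ p) ∧ p there: s:F, t:F, u:T, v:F. ✗
u: successors {w}; (p → q ∨ p) ∧ p there: w:T. ✓
v: successors {w}; (p → q ∨ p) ∧ p there: w:T. ✓
w: successors {u}; (p → q ∨ p) ∧ p there: u:T. ✓
— 3 worlds.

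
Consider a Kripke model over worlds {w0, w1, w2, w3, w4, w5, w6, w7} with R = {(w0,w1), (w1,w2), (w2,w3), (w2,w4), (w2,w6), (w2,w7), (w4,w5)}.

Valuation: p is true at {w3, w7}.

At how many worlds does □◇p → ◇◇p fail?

4

w0: □◇p is F, ◇◇p is F. ✓
w1: □◇p is T, ◇◇p is T. ✓
w2: □◇p is F, ◇◇p is F. ✓
w3: □◇p is T, ◇◇p is F. ✗
w4: □◇p is F, ◇◇p is F. ✓
w5: □◇p is T, ◇◇p is F. ✗
w6: □◇p is T, ◇◇p is F. ✗
w7: □◇p is T, ◇◇p is F. ✗
Satisfying worlds: {w0, w1, w2, w4}.
So □◇p → ◇◇p fails at the other 4 worlds.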